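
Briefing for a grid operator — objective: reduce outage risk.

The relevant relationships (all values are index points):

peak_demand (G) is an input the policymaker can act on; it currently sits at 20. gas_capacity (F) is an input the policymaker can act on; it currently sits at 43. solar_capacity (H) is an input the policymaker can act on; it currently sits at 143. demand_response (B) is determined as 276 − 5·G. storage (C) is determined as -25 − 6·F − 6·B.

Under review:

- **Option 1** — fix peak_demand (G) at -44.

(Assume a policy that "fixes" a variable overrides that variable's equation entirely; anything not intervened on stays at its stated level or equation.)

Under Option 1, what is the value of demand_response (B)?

496

Option 1 (G := -44):
  G = -44
  B = 276 − 5·(-44) = 496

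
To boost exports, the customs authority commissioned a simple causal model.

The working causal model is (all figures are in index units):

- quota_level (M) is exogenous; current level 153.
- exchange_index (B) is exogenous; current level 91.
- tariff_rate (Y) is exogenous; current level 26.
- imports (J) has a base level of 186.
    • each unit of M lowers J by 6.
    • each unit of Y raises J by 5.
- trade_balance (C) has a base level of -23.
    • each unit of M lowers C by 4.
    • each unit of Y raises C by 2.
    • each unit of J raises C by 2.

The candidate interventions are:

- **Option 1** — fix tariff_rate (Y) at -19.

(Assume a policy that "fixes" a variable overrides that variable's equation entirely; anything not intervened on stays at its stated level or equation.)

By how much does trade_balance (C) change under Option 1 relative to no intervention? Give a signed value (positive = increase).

Baseline:
  M = 153
  Y = 26
  J = 186 − 6·153 + 5·26 = -602
  C = -23 − 4·153 + 2·26 + 2·(-602) = -1787
Option 1 (Y := -19):
  M = 153
  Y = -19
  J = 186 − 6·153 + 5·(-19) = -827
  C = -23 − 4·153 + 2·(-19) + 2·(-827) = -2327
Change in C: -2327 − (-1787) = -540

-540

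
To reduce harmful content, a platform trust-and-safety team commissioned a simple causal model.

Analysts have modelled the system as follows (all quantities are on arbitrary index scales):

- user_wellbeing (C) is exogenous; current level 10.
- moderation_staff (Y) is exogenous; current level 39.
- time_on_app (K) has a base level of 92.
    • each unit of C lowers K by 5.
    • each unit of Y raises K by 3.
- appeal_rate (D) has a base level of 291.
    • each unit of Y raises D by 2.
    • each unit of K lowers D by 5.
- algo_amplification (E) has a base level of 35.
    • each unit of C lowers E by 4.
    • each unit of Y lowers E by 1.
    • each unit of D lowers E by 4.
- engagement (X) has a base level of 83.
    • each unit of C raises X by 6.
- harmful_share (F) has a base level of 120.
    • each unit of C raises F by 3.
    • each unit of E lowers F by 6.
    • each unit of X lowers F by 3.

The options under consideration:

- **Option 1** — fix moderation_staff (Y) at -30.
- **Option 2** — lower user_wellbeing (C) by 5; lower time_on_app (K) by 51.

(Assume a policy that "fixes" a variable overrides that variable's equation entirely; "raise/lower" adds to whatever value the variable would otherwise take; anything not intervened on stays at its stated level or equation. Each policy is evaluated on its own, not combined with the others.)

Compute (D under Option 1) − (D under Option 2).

767

Option 1 (Y := -30):
  C = 10
  Y = -30
  K = 92 − 5·10 + 3·(-30) = -48
  D = 291 + 2·(-30) − 5·(-48) = 471
Option 2 (C − 5, K − 51):
  C = 10 − 5 = 5
  Y = 39
  K = 92 − 5·5 + 3·39 (−51 from intervention) = 133
  D = 291 + 2·39 − 5·133 = -296
D: 471 − (-296) = 767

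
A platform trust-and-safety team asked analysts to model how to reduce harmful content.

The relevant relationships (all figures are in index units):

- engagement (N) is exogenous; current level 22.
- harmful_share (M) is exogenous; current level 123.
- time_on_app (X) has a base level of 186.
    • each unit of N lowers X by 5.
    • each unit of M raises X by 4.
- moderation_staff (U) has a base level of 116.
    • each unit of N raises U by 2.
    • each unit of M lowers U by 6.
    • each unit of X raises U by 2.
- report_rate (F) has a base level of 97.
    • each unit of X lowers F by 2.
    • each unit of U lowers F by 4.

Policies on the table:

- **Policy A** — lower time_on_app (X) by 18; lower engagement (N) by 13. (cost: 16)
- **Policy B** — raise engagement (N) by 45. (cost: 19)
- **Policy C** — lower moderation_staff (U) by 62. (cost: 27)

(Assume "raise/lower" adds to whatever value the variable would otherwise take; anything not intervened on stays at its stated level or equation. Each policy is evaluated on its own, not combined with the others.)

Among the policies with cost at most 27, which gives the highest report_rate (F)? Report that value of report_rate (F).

Policy A (X − 18, N − 13):
  N = 22 − 13 = 9
  M = 123
  X = 186 − 5·9 + 4·123 (−18 from intervention) = 615
  U = 116 + 2·9 − 6·123 + 2·615 = 626
  F = 97 − 2·615 − 4·626 = -3637
Policy B (N + 45):
  N = 22 + 45 = 67
  M = 123
  X = 186 − 5·67 + 4·123 = 343
  U = 116 + 2·67 − 6·123 + 2·343 = 198
  F = 97 − 2·343 − 4·198 = -1381
Policy C (U − 62):
  N = 22
  M = 123
  X = 186 − 5·22 + 4·123 = 568
  U = 116 + 2·22 − 6·123 + 2·568 (−62 from intervention) = 496
  F = 97 − 2·568 − 4·496 = -3023
Comparing — Policy A: F=-3637, Policy B: F=-1381, Policy C: F=-3023. Highest is -1381 (Policy B).

-1381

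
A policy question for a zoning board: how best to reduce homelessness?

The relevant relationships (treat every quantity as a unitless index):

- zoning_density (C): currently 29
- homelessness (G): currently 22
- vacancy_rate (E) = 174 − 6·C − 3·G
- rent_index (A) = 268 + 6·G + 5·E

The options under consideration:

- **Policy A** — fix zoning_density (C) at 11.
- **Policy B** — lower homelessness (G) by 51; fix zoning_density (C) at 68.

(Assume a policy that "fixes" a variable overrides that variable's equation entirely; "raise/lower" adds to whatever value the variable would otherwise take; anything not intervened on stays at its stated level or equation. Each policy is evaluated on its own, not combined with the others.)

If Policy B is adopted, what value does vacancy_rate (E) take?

-147

Policy B (G − 51, C := 68):
  C = 68
  G = 22 − 51 = -29
  E = 174 − 6·68 − 3·(-29) = -147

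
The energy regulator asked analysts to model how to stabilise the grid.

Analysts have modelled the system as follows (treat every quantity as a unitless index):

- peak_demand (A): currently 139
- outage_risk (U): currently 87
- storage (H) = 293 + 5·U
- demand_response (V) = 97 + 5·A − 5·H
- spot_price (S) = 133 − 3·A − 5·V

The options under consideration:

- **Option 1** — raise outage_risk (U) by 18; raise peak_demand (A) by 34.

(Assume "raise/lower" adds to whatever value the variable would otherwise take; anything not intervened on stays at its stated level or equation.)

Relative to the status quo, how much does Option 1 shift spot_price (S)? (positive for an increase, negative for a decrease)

Baseline:
  A = 139
  U = 87
  H = 293 + 5·87 = 728
  V = 97 + 5·139 − 5·728 = -2848
  S = 133 − 3·139 − 5·(-2848) = 13956
Option 1 (U + 18, A + 34):
  A = 139 + 34 = 173
  U = 87 + 18 = 105
  H = 293 + 5·105 = 818
  V = 97 + 5·173 − 5·818 = -3128
  S = 133 − 3·173 − 5·(-3128) = 15254
Change in S: 15254 − 13956 = 1298

1298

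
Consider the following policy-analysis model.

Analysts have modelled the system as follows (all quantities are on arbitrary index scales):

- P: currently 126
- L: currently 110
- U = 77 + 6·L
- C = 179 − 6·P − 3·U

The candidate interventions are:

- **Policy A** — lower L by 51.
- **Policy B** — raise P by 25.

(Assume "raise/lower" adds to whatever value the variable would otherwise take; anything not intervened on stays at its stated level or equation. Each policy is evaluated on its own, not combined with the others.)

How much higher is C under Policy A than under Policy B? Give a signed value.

1068

Policy A (L − 51):
  P = 126
  L = 110 − 51 = 59
  U = 77 + 6·59 = 431
  C = 179 − 6·126 − 3·431 = -1870
Policy B (P + 25):
  P = 126 + 25 = 151
  L = 110
  U = 77 + 6·110 = 737
  C = 179 − 6·151 − 3·737 = -2938
C: -1870 − (-2938) = 1068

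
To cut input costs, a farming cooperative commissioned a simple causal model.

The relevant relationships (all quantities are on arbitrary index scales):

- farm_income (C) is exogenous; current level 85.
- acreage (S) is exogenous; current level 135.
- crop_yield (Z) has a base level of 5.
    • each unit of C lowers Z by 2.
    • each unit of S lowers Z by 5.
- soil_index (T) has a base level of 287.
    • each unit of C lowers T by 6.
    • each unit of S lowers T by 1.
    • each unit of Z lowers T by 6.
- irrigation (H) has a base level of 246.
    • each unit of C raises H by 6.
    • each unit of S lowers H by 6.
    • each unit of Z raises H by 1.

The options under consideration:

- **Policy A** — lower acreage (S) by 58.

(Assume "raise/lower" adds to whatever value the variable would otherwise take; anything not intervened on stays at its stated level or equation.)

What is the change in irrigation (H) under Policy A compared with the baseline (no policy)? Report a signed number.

638

Baseline:
  C = 85
  S = 135
  Z = 5 − 2·85 − 5·135 = -840
  H = 246 + 6·85 − 6·135 + (-840) = -894
Policy A (S − 58):
  C = 85
  S = 135 − 58 = 77
  Z = 5 − 2·85 − 5·77 = -550
  H = 246 + 6·85 − 6·77 + (-550) = -256
Change in H: -256 − (-894) = 638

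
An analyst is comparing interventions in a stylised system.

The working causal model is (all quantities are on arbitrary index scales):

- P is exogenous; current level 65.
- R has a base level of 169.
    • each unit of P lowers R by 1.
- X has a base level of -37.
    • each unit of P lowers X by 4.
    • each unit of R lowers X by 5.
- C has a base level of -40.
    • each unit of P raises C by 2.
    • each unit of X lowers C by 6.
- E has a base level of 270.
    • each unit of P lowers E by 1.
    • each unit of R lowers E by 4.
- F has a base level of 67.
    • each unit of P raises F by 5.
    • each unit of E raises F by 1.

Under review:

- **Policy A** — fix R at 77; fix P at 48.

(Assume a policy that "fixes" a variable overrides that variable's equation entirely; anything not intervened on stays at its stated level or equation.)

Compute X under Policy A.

-614

Policy A (R := 77, P := 48):
  P = 48
  R = 77
  X = -37 − 4·48 − 5·77 = -614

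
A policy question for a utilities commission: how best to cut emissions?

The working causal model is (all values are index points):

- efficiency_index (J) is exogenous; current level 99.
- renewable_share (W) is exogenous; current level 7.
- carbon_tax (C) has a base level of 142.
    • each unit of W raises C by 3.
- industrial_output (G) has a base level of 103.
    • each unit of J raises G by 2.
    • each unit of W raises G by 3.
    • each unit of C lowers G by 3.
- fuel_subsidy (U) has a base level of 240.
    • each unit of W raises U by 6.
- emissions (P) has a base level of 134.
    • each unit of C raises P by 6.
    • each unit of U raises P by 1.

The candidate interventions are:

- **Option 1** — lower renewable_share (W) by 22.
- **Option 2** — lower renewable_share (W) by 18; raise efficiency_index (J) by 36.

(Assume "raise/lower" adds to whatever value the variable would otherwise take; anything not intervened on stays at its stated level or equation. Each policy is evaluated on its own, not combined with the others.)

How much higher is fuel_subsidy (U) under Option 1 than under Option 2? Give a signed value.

Option 1 (W − 22):
  W = 7 − 22 = -15
  U = 240 + 6·(-15) = 150
Option 2 (W − 18, J + 36):
  W = 7 − 18 = -11
  U = 240 + 6·(-11) = 174
U: 150 − 174 = -24

-24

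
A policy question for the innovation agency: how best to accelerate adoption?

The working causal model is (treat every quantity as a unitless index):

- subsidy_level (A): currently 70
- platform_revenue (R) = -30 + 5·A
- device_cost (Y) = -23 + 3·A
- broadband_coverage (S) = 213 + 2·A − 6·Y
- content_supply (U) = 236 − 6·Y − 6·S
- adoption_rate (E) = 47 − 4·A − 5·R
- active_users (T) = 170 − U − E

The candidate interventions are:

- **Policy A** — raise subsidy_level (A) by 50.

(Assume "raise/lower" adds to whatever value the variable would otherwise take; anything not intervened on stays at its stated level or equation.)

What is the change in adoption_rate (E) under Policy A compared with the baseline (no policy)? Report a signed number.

-1450

Baseline:
  A = 70
  R = -30 + 5·70 = 320
  E = 47 − 4·70 − 5·320 = -1833
Policy A (A + 50):
  A = 70 + 50 = 120
  R = -30 + 5·120 = 570
  E = 47 − 4·120 − 5·570 = -3283
Change in E: -3283 − (-1833) = -1450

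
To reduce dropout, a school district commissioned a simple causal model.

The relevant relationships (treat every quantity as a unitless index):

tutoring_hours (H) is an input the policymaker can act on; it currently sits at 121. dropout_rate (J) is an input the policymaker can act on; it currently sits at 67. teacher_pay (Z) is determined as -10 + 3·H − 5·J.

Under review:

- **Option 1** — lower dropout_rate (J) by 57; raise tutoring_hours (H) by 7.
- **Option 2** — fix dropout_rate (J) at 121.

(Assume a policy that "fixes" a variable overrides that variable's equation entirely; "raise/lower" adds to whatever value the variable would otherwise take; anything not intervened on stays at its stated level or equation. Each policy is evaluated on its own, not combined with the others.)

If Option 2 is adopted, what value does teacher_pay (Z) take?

Option 2 (J := 121):
  H = 121
  J = 121
  Z = -10 + 3·121 − 5·121 = -252

-252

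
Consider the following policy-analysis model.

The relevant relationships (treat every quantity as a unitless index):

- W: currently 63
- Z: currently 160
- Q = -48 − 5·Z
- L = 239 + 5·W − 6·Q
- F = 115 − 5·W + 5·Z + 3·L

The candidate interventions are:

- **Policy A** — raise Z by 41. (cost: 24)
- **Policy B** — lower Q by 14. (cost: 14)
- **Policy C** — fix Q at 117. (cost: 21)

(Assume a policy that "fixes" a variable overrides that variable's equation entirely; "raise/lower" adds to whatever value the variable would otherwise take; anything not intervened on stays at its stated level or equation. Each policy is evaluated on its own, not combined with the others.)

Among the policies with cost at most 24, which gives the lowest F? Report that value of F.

156

Policy A (Z + 41):
  W = 63
  Z = 160 + 41 = 201
  Q = -48 − 5·201 = -1053
  L = 239 + 5·63 − 6·(-1053) = 6872
  F = 115 − 5·63 + 5·201 + 3·6872 = 21421
Policy B (Q − 14):
  W = 63
  Z = 160
  Q = -48 − 5·160 (−14 from intervention) = -862
  L = 239 + 5·63 − 6·(-862) = 5726
  F = 115 − 5·63 + 5·160 + 3·5726 = 17778
Policy C (Q := 117):
  W = 63
  Z = 160
  Q = 117
  L = 239 + 5·63 − 6·117 = -148
  F = 115 − 5·63 + 5·160 + 3·(-148) = 156
Comparing — Policy A: F=21421, Policy B: F=17778, Policy C: F=156. Lowest is 156 (Policy C).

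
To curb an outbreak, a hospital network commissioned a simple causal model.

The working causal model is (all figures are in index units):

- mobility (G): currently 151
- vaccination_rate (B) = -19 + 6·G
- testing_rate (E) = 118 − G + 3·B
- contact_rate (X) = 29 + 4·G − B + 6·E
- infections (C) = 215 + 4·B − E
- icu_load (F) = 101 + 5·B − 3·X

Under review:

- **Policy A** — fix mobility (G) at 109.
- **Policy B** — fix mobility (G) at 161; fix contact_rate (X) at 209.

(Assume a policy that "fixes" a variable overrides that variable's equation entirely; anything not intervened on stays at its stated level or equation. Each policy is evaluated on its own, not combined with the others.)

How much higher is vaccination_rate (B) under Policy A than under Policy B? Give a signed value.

-312

Policy A (G := 109):
  G = 109
  B = -19 + 6·109 = 635
Policy B (G := 161, X := 209):
  G = 161
  B = -19 + 6·161 = 947
B: 635 − 947 = -312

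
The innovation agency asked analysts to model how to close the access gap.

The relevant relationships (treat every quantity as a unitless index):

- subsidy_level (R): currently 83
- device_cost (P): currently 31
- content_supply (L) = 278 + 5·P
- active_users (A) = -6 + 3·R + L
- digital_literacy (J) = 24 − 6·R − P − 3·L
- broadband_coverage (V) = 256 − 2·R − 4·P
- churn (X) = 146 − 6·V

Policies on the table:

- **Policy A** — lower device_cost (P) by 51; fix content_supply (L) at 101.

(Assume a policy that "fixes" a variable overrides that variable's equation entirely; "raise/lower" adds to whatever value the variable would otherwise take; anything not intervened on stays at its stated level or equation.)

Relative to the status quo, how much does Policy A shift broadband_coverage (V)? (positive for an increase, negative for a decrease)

204

Baseline:
  R = 83
  P = 31
  V = 256 − 2·83 − 4·31 = -34
Policy A (P − 51, L := 101):
  R = 83
  P = 31 − 51 = -20
  V = 256 − 2·83 − 4·(-20) = 170
Change in V: 170 − (-34) = 204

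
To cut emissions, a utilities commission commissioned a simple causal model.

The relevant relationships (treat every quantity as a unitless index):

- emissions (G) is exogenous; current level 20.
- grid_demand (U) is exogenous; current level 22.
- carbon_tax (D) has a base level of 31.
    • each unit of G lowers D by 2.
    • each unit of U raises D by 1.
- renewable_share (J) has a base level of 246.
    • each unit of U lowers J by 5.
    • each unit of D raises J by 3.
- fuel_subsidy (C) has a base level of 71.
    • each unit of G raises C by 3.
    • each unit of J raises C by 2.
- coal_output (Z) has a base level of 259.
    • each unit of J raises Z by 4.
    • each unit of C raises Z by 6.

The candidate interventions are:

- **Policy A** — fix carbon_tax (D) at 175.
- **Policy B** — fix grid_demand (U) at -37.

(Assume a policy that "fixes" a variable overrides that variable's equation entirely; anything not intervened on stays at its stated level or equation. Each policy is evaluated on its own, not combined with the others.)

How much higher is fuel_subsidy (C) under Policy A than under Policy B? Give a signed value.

Policy A (D := 175):
  G = 20
  U = 22
  D = 175
  J = 246 − 5·22 + 3·175 = 661
  C = 71 + 3·20 + 2·661 = 1453
Policy B (U := -37):
  G = 20
  U = -37
  D = 31 − 2·20 + (-37) = -46
  J = 246 − 5·(-37) + 3·(-46) = 293
  C = 71 + 3·20 + 2·293 = 717
C: 1453 − 717 = 736

736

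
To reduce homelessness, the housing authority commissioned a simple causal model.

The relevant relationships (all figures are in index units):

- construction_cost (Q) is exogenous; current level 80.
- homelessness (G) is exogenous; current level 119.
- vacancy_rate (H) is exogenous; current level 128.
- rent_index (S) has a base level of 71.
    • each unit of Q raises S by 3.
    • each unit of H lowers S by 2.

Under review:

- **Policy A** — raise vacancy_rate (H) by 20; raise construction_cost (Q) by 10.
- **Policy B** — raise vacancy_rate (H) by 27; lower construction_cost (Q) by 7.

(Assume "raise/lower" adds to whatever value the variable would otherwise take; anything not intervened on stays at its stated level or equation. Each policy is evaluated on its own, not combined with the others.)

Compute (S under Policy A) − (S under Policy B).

65

Policy A (H + 20, Q + 10):
  Q = 80 + 10 = 90
  H = 128 + 20 = 148
  S = 71 + 3·90 − 2·148 = 45
Policy B (H + 27, Q − 7):
  Q = 80 − 7 = 73
  H = 128 + 27 = 155
  S = 71 + 3·73 − 2·155 = -20
S: 45 − (-20) = 65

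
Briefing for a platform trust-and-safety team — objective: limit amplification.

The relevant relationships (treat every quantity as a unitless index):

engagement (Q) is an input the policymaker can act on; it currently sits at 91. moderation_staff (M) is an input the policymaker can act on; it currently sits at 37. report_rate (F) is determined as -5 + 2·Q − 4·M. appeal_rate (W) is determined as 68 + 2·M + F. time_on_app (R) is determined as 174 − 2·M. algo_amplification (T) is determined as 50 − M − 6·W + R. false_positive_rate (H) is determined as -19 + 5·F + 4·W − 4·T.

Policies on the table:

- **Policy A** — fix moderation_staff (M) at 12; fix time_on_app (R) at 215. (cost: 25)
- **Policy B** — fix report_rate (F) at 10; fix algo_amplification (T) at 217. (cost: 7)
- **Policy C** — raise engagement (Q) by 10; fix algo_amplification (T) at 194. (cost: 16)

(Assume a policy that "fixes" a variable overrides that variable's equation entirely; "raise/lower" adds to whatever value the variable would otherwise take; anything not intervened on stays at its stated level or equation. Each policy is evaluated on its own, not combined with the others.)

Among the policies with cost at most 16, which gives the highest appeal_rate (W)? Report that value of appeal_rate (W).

Policy B (F := 10, T := 217):
  Q = 91
  M = 37
  F = 10
  W = 68 + 2·37 + 10 = 152
Policy C (Q + 10, T := 194):
  Q = 91 + 10 = 101
  M = 37
  F = -5 + 2·101 − 4·37 = 49
  W = 68 + 2·37 + 49 = 191
Comparing — Policy B: W=152, Policy C: W=191. Highest is 191 (Policy C).

191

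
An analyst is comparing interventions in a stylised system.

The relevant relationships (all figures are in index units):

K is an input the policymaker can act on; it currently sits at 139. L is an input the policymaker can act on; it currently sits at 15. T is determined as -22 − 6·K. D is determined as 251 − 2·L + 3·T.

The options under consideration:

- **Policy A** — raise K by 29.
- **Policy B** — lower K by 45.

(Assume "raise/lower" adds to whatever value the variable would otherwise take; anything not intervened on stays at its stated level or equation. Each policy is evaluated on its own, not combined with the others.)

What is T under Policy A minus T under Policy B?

Policy A (K + 29):
  K = 139 + 29 = 168
  T = -22 − 6·168 = -1030
Policy B (K − 45):
  K = 139 − 45 = 94
  T = -22 − 6·94 = -586
T: -1030 − (-586) = -444

-444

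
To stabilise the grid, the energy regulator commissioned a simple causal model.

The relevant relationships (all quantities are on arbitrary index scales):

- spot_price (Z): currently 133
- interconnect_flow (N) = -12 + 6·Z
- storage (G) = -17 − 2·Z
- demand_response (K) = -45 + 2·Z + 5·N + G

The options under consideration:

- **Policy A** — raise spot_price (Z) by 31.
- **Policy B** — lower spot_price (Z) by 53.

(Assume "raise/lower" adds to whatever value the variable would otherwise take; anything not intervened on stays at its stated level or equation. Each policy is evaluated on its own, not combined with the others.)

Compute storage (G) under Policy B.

-177

Policy B (Z − 53):
  Z = 133 − 53 = 80
  G = -17 − 2·80 = -177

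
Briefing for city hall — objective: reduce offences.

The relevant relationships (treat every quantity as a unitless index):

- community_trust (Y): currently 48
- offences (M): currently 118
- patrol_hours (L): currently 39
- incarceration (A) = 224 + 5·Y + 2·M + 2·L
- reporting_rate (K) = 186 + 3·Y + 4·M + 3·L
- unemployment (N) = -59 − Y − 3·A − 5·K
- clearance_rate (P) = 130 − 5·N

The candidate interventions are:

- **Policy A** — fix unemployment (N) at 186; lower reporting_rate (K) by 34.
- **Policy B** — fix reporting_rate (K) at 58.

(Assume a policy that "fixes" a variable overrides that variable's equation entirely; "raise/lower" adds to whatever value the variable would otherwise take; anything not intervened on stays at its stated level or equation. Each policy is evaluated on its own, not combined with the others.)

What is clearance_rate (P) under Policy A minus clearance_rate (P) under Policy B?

Policy A (N := 186, K − 34):
  Y = 48
  M = 118
  L = 39
  A = 224 + 5·48 + 2·118 + 2·39 = 778
  K = 186 + 3·48 + 4·118 + 3·39 (−34 from intervention) = 885
  N = 186
  P = 130 − 5·186 = -800
Policy B (K := 58):
  Y = 48
  M = 118
  L = 39
  A = 224 + 5·48 + 2·118 + 2·39 = 778
  K = 58
  N = -59 − 48 − 3·778 − 5·58 = -2731
  P = 130 − 5·(-2731) = 13785
P: -800 − 13785 = -14585

-14585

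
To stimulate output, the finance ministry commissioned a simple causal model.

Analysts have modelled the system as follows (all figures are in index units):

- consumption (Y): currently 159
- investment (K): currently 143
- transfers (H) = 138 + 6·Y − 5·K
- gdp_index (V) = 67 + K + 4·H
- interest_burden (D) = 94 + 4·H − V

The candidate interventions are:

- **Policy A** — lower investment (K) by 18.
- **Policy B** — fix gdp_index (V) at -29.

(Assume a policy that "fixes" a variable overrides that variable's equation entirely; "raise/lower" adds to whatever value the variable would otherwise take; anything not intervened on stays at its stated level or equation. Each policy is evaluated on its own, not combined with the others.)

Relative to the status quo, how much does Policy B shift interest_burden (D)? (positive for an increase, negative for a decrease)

Baseline:
  Y = 159
  K = 143
  H = 138 + 6·159 − 5·143 = 377
  V = 67 + 143 + 4·377 = 1718
  D = 94 + 4·377 − 1718 = -116
Policy B (V := -29):
  Y = 159
  K = 143
  H = 138 + 6·159 − 5·143 = 377
  V = -29
  D = 94 + 4·377 − (-29) = 1631
Change in D: 1631 − (-116) = 1747

1747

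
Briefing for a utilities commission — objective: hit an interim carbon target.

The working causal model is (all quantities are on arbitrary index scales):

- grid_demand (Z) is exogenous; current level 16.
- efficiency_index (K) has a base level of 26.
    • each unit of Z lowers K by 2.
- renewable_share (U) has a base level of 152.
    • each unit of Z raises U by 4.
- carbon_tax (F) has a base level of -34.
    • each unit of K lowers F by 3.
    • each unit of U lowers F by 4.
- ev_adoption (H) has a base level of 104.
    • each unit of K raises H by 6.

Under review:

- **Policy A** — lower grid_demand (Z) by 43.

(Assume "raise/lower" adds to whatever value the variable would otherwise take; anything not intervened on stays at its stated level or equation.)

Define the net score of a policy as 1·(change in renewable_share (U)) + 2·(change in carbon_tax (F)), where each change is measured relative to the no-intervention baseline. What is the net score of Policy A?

688

Baseline:
  Z = 16
  K = 26 − 2·16 = -6
  U = 152 + 4·16 = 216
  F = -34 − 3·(-6) − 4·216 = -880
Policy A (Z − 43):
  Z = 16 − 43 = -27
  K = 26 − 2·(-27) = 80
  U = 152 + 4·(-27) = 44
  F = -34 − 3·80 − 4·44 = -450
ΔU = 44 − 216 = -172; ΔF = -450 − (-880) = 430
Score = 1·(-172) + 2·430 = 688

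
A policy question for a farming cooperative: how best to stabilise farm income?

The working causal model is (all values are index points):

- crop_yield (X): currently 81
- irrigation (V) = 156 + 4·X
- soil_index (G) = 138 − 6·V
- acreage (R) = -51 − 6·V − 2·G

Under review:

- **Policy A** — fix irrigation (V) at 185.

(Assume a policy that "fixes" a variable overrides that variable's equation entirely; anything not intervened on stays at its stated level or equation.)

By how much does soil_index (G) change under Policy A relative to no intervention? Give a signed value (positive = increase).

Baseline:
  X = 81
  V = 156 + 4·81 = 480
  G = 138 − 6·480 = -2742
Policy A (V := 185):
  X = 81
  V = 185
  G = 138 − 6·185 = -972
Change in G: -972 − (-2742) = 1770

1770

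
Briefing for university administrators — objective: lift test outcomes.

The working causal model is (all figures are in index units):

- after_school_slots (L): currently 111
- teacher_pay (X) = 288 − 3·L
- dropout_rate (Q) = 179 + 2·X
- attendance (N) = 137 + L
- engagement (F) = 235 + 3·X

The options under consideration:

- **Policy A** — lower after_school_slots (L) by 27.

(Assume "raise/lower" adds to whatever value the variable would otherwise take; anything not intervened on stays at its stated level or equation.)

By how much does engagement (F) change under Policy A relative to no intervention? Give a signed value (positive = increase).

Baseline:
  L = 111
  X = 288 − 3·111 = -45
  F = 235 + 3·(-45) = 100
Policy A (L − 27):
  L = 111 − 27 = 84
  X = 288 − 3·84 = 36
  F = 235 + 3·36 = 343
Change in F: 343 − 100 = 243

243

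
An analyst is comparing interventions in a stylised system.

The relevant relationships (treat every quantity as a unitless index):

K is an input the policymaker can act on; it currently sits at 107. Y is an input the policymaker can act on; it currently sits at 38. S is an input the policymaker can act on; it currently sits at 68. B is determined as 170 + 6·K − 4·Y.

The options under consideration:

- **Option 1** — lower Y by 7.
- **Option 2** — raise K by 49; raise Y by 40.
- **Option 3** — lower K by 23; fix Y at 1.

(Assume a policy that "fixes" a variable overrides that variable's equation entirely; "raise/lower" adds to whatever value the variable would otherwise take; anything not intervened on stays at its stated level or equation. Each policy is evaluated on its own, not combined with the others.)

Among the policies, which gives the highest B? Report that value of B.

794

Option 1 (Y − 7):
  K = 107
  Y = 38 − 7 = 31
  B = 170 + 6·107 − 4·31 = 688
Option 2 (K + 49, Y + 40):
  K = 107 + 49 = 156
  Y = 38 + 40 = 78
  B = 170 + 6·156 − 4·78 = 794
Option 3 (K − 23, Y := 1):
  K = 107 − 23 = 84
  Y = 1
  B = 170 + 6·84 − 4·1 = 670
Comparing — Option 1: B=688, Option 2: B=794, Option 3: B=670. Highest is 794 (Option 2).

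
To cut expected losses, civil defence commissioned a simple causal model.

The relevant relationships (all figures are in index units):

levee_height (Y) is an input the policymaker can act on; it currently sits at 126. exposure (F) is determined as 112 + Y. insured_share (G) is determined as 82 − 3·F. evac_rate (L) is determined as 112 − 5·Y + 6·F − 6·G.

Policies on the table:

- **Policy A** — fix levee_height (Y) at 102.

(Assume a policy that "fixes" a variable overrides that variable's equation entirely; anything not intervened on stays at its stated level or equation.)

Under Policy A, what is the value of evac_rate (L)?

4246

Policy A (Y := 102):
  Y = 102
  F = 112 + 102 = 214
  G = 82 − 3·214 = -560
  L = 112 − 5·102 + 6·214 − 6·(-560) = 4246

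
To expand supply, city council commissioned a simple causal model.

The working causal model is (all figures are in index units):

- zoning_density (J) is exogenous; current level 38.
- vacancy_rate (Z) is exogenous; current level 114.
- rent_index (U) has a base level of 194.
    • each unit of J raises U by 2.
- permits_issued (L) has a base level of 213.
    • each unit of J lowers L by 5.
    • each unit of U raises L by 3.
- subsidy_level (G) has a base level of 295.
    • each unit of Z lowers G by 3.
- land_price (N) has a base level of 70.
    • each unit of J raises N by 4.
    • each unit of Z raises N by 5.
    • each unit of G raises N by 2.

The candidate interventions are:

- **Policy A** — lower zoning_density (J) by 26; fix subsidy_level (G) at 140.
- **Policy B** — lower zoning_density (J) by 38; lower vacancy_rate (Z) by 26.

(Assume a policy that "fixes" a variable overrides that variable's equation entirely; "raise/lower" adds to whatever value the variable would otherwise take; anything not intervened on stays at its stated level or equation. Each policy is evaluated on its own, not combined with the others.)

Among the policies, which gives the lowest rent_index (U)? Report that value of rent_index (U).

194

Policy A (J − 26, G := 140):
  J = 38 − 26 = 12
  U = 194 + 2·12 = 218
Policy B (J − 38, Z − 26):
  J = 38 − 38 = 0
  U = 194 + 2·0 = 194
Comparing — Policy A: U=218, Policy B: U=194. Lowest is 194 (Policy B).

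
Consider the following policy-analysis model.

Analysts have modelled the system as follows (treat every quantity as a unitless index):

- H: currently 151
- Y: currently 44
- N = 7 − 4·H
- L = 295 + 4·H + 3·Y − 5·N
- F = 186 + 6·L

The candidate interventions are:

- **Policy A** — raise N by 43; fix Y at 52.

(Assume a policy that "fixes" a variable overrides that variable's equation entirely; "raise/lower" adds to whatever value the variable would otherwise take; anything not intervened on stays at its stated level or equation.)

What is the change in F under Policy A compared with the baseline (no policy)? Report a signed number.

-1146

Baseline:
  H = 151
  Y = 44
  N = 7 − 4·151 = -597
  L = 295 + 4·151 + 3·44 − 5·(-597) = 4016
  F = 186 + 6·4016 = 24282
Policy A (N + 43, Y := 52):
  H = 151
  Y = 52
  N = 7 − 4·151 (+43 from intervention) = -554
  L = 295 + 4·151 + 3·52 − 5·(-554) = 3825
  F = 186 + 6·3825 = 23136
Change in F: 23136 − 24282 = -1146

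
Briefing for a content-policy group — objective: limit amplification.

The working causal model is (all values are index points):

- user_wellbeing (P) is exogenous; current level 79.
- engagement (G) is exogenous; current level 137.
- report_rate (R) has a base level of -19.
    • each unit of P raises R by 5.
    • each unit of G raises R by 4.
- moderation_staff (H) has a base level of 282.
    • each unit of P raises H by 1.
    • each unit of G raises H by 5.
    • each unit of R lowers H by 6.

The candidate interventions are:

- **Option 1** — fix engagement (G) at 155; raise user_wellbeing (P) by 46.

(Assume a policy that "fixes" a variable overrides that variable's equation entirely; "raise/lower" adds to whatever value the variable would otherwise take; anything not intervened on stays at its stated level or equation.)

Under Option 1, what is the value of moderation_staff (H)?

Option 1 (G := 155, P + 46):
  P = 79 + 46 = 125
  G = 155
  R = -19 + 5·125 + 4·155 = 1226
  H = 282 + 125 + 5·155 − 6·1226 = -6174

-6174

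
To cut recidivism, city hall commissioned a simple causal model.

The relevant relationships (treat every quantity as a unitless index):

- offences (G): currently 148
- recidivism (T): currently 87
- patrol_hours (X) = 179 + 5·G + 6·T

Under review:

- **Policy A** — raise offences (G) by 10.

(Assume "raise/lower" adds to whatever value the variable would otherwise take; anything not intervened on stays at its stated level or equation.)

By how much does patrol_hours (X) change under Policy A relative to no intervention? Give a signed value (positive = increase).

50

Baseline:
  G = 148
  T = 87
  X = 179 + 5·148 + 6·87 = 1441
Policy A (G + 10):
  G = 148 + 10 = 158
  T = 87
  X = 179 + 5·158 + 6·87 = 1491
Change in X: 1491 − 1441 = 50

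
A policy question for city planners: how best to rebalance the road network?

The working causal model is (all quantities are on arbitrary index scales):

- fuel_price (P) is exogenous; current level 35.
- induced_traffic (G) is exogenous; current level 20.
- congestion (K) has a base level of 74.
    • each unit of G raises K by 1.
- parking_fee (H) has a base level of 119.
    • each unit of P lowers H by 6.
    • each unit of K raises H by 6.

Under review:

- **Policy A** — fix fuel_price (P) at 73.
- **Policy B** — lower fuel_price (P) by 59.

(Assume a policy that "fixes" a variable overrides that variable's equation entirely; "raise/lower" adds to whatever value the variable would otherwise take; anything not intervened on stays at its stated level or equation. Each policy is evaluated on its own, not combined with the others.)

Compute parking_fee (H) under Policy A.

Policy A (P := 73):
  P = 73
  G = 20
  K = 74 + 20 = 94
  H = 119 − 6·73 + 6·94 = 245

245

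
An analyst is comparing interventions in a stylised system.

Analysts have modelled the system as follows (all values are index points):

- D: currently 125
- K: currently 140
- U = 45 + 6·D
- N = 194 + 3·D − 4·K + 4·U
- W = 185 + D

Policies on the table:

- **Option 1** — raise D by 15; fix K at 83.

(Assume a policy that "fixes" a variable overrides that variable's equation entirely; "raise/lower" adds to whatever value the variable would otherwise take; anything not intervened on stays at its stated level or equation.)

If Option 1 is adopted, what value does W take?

Option 1 (D + 15, K := 83):
  D = 125 + 15 = 140
  W = 185 + 140 = 325

325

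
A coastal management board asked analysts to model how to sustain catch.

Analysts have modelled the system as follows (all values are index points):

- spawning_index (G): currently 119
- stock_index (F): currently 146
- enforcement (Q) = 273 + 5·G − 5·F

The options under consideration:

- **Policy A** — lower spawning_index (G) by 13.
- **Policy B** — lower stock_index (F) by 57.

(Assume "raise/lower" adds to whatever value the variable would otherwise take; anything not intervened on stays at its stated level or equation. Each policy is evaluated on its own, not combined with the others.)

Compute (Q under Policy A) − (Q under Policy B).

-350

Policy A (G − 13):
  G = 119 − 13 = 106
  F = 146
  Q = 273 + 5·106 − 5·146 = 73
Policy B (F − 57):
  G = 119
  F = 146 − 57 = 89
  Q = 273 + 5·119 − 5·89 = 423
Q: 73 − 423 = -350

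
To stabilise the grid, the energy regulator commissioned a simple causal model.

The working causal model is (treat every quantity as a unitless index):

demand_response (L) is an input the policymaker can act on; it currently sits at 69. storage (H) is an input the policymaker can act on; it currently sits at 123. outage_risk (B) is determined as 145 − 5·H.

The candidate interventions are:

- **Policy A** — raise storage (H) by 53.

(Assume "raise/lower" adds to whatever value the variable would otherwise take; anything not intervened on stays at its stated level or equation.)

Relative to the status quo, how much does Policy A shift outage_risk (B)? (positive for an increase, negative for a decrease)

Baseline:
  H = 123
  B = 145 − 5·123 = -470
Policy A (H + 53):
  H = 123 + 53 = 176
  B = 145 − 5·176 = -735
Change in B: -735 − (-470) = -265

-265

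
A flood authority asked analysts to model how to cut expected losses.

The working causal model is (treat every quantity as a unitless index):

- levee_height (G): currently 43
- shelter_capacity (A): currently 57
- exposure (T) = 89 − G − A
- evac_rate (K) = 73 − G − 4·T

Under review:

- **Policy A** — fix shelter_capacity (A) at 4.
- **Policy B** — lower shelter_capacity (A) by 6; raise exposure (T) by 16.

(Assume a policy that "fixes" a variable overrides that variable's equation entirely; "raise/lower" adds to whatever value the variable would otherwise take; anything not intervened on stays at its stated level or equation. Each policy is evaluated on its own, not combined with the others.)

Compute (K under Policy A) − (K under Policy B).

Policy A (A := 4):
  G = 43
  A = 4
  T = 89 − 43 − 4 = 42
  K = 73 − 43 − 4·42 = -138
Policy B (A − 6, T + 16):
  G = 43
  A = 57 − 6 = 51
  T = 89 − 43 − 51 (+16 from intervention) = 11
  K = 73 − 43 − 4·11 = -14
K: -138 − (-14) = -124

-124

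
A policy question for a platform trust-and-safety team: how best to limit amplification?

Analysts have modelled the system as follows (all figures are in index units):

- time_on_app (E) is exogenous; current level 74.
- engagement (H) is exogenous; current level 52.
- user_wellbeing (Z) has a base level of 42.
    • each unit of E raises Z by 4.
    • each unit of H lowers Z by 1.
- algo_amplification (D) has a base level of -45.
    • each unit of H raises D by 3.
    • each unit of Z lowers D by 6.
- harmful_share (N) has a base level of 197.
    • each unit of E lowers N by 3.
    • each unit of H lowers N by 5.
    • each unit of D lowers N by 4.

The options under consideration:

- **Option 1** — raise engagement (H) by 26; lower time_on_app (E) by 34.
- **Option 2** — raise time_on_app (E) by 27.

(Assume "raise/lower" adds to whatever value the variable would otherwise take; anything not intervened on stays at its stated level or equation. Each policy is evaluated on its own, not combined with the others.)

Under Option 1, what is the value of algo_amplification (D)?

Option 1 (H + 26, E − 34):
  E = 74 − 34 = 40
  H = 52 + 26 = 78
  Z = 42 + 4·40 − 78 = 124
  D = -45 + 3·78 − 6·124 = -555

-555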